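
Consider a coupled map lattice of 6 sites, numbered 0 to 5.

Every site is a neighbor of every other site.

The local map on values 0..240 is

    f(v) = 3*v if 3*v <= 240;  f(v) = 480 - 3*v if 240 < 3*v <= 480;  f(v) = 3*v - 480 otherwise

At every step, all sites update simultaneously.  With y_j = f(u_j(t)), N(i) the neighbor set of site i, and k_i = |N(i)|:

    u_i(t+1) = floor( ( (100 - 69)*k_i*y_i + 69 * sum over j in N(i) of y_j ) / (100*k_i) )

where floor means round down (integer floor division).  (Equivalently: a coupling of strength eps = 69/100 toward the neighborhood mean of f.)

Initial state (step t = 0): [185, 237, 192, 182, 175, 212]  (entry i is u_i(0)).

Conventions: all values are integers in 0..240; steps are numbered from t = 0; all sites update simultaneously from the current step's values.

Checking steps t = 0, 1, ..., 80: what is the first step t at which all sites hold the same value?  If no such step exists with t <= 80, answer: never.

Answer: never
Key observation: The state at step 23 reappears at step 25 — the system is in a cycle of period 2 from step 23 on.  No step 0..25 is synchronized, and the cycle repeats forever, so no step up to 80 (or ever) has all sites equal.

Derivation:
t=0: [185, 237, 192, 182, 175, 212]  (not all equal)
t=1: [105, 132, 108, 103, 100, 119]  (not all equal)
t=2: [149, 135, 148, 150, 152, 142]  (not all equal)
t=3: [40, 47, 40, 39, 38, 44]  (not all equal)
t=4: [123, 126, 123, 122, 122, 125]  (not all equal)
t=5: [109, 108, 109, 110, 110, 108]  (not all equal)
t=6: [153, 153, 153, 152, 152, 153]  (not all equal)
t=7: [21, 21, 21, 22, 22, 21]  (not all equal)
t=8: [63, 63, 63, 64, 64, 63]  (not all equal)
t=9: [189, 189, 189, 190, 190, 189]  (not all equal)
t=10: [87, 87, 87, 88, 88, 87]  (not all equal)
t=11: [218, 218, 218, 217, 217, 218]  (not all equal)
t=12: [173, 173, 173, 172, 172, 173]  (not all equal)
t=13: [38, 38, 38, 37, 37, 38]  (not all equal)
t=14: [113, 113, 113, 112, 112, 113]  (not all equal)
t=15: [141, 141, 141, 142, 142, 141]  (not all equal)
t=16: [56, 56, 56, 55, 55, 56]  (not all equal)
t=17: [167, 167, 167, 166, 166, 167]  (not all equal)
t=18: [20, 20, 20, 19, 19, 20]  (not all equal)
t=19: [59, 59, 59, 58, 58, 59]  (not all equal)
t=20: [176, 176, 176, 175, 175, 176]  (not all equal)
t=21: [47, 47, 47, 46, 46, 47]  (not all equal)
t=22: [140, 140, 140, 139, 139, 140]  (not all equal)
t=23: [60, 60, 60, 61, 61, 60]  (not all equal)
t=24: [180, 180, 180, 181, 181, 180]  (not all equal)
t=25: [60, 60, 60, 61, 61, 60]  (not all equal)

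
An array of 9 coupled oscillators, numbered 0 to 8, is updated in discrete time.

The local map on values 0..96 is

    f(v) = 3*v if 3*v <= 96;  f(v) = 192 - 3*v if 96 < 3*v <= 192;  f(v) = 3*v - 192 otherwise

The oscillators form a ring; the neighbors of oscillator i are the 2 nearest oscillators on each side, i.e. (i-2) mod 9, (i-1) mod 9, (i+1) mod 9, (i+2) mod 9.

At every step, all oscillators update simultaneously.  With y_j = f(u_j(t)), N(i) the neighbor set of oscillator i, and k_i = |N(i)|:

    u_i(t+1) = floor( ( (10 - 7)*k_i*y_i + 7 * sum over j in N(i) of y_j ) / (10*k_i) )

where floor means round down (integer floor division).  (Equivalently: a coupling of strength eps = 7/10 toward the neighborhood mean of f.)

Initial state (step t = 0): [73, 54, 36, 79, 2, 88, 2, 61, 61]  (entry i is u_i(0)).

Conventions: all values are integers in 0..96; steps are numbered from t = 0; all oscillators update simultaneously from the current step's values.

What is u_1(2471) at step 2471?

Simulating step by step:
t=0: [73, 54, 36, 79, 2, 88, 2, 61, 61]
t=1: [31, 37, 44, 47, 38, 33, 18, 22, 15]
t=2: [72, 67, 71, 69, 68, 71, 65, 69, 64]
t=3: [15, 13, 16, 15, 14, 14, 9, 12, 8]
t=4: [39, 40, 44, 43, 40, 38, 33, 34, 32]
t=5: [78, 73, 67, 68, 73, 79, 86, 86, 86]
t=6: [42, 30, 21, 22, 31, 43, 55, 58, 54]
t=7: [54, 66, 74, 73, 66, 54, 43, 37, 44]
t=8: [39, 27, 21, 20, 28, 39, 49, 56, 49]
t=9: [59, 66, 71, 71, 67, 59, 53, 49, 52]
t=10: [23, 18, 15, 15, 18, 23, 28, 30, 28]
t=11: [68, 58, 52, 52, 58, 68, 77, 80, 77]
t=12: [28, 26, 25, 25, 26, 28, 32, 32, 32]
t=13: [85, 81, 77, 77, 81, 85, 90, 91, 90]
t=14: [62, 53, 47, 47, 53, 62, 71, 73, 71]
t=15: [24, 32, 36, 36, 32, 24, 21, 17, 21]
t=16: [73, 81, 86, 86, 81, 73, 68, 62, 68]
t=17: [31, 45, 53, 53, 45, 31, 20, 15, 20]
t=18: [62, 55, 51, 51, 55, 62, 62, 67, 62]
t=19: [15, 23, 29, 29, 23, 15, 10, 6, 10]
t=20: [49, 64, 73, 73, 64, 49, 37, 31, 37]
t=21: [48, 31, 20, 20, 31, 48, 62, 72, 62]
t=22: [46, 58, 69, 69, 58, 46, 31, 26, 31]
t=23: [51, 36, 22, 22, 36, 51, 70, 74, 70]
t=24: [46, 58, 67, 67, 58, 46, 35, 28, 35]
t=25: [50, 33, 20, 20, 33, 50, 68, 74, 68]
t=26: [46, 58, 68, 68, 58, 46, 34, 27, 34]
t=27: [51, 34, 21, 21, 34, 51, 69, 74, 69]
t=28: [46, 58, 68, 68, 58, 46, 34, 27, 34]

Answer: u_1(2471) = 34
Key observation: The state at step 26, [46, 58, 68, 68, 58, 46, 34, 27, 34], reappears at step 28: the system is in a cycle of period 2 from step 26 on.  Therefore the state at step 2471 equals the state at step 26 + ((2471 - 26) mod 2) = 27, which is [51, 34, 21, 21, 34, 51, 69, 74, 69].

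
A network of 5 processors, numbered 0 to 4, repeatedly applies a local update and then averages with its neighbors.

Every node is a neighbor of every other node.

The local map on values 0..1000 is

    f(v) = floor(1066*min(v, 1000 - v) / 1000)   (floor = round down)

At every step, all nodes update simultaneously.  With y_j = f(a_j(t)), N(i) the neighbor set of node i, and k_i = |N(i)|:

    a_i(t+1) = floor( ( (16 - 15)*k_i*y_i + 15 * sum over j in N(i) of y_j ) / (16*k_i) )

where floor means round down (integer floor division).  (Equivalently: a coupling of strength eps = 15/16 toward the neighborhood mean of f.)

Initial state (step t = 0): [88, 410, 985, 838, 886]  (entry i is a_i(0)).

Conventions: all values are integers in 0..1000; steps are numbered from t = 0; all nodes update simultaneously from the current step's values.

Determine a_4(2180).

Simulating step by step:
t=0: [88, 410, 985, 838, 886]
t=1: [180, 121, 193, 166, 175]
t=2: [174, 185, 172, 177, 175]
t=3: [188, 186, 188, 187, 188]
t=4: [199, 199, 199, 199, 199]
t=5: [212, 212, 212, 212, 212]
t=6: [225, 225, 225, 225, 225]
t=7: [239, 239, 239, 239, 239]
t=8: [254, 254, 254, 254, 254]
t=9: [270, 270, 270, 270, 270]
t=10: [287, 287, 287, 287, 287]
t=11: [305, 305, 305, 305, 305]
t=12: [325, 325, 325, 325, 325]
t=13: [346, 346, 346, 346, 346]
t=14: [368, 368, 368, 368, 368]
t=15: [392, 392, 392, 392, 392]
t=16: [417, 417, 417, 417, 417]
t=17: [444, 444, 444, 444, 444]
t=18: [473, 473, 473, 473, 473]
t=19: [504, 504, 504, 504, 504]
t=20: [528, 528, 528, 528, 528]
t=21: [503, 503, 503, 503, 503]
t=22: [529, 529, 529, 529, 529]
t=23: [502, 502, 502, 502, 502]
t=24: [530, 530, 530, 530, 530]
t=25: [501, 501, 501, 501, 501]
t=26: [531, 531, 531, 531, 531]
t=27: [499, 499, 499, 499, 499]
t=28: [531, 531, 531, 531, 531]

Answer: a_4(2180) = 531
Key observation: The state at step 26, [531, 531, 531, 531, 531], reappears at step 28: the system is in a cycle of period 2 from step 26 on.  Therefore the state at step 2180 equals the state at step 26 + ((2180 - 26) mod 2) = 26, which is [531, 531, 531, 531, 531].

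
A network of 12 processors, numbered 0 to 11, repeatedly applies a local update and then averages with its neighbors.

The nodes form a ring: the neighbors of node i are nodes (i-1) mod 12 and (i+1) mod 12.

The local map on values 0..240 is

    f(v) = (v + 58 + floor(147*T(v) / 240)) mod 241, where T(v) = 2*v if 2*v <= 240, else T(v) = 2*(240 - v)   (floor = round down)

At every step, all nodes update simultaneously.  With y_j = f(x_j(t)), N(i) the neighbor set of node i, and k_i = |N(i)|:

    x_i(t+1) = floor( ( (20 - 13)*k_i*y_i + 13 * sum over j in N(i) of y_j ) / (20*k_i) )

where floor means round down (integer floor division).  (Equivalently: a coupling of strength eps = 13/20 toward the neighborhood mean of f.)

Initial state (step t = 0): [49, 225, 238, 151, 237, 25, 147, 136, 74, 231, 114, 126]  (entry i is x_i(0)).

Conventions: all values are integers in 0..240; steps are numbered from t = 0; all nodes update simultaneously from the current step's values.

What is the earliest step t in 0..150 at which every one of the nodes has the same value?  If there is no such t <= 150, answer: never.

Answer: never
Key observation: The state at step 14 reappears at step 16 — the system is in a cycle of period 2 from step 14 on.  No step 0..16 is synchronized, and the cycle repeats forever, so no step up to 150 (or ever) has all nodes equal.

Derivation:
t=0: [49, 225, 238, 151, 237, 25, 147, 136, 74, 231, 114, 126]  (not all equal)
t=1: [104, 93, 64, 64, 81, 83, 89, 125, 122, 115, 70, 105]  (not all equal)
t=2: [40, 88, 142, 212, 148, 82, 32, 60, 79, 121, 114, 102]  (not all equal)
t=3: [69, 77, 52, 72, 125, 150, 185, 184, 170, 127, 65, 85]  (not all equal)
t=4: [150, 204, 205, 159, 124, 76, 71, 69, 74, 117, 99, 136]  (not all equal)
t=5: [74, 68, 67, 74, 127, 176, 217, 215, 171, 111, 63, 65]  (not all equal)
t=6: [211, 212, 212, 171, 123, 71, 64, 65, 65, 109, 155, 207]  (not all equal)
t=7: [63, 63, 65, 72, 122, 167, 205, 201, 155, 111, 66, 67]  (not all equal)
t=8: [200, 199, 205, 168, 123, 73, 67, 68, 68, 113, 159, 203]  (not all equal)
t=9: [65, 65, 67, 73, 124, 171, 211, 208, 163, 116, 69, 68]  (not all equal)
t=10: [204, 203, 209, 171, 123, 72, 66, 66, 71, 118, 166, 207]  (not all equal)
t=11: [64, 64, 66, 72, 123, 169, 208, 207, 167, 121, 72, 67]  (not all equal)
t=12: [202, 201, 207, 169, 123, 72, 66, 66, 73, 123, 170, 208]  (not all equal)
t=13: [64, 64, 66, 72, 123, 169, 208, 209, 170, 123, 72, 66]  (not all equal)
t=14: [201, 201, 207, 169, 123, 72, 66, 66, 72, 123, 169, 207]  (not all equal)
t=15: [64, 64, 66, 72, 123, 169, 208, 208, 169, 123, 72, 66]  (not all equal)
t=16: [201, 201, 207, 169, 123, 72, 66, 66, 72, 123, 169, 207]  (not all equal)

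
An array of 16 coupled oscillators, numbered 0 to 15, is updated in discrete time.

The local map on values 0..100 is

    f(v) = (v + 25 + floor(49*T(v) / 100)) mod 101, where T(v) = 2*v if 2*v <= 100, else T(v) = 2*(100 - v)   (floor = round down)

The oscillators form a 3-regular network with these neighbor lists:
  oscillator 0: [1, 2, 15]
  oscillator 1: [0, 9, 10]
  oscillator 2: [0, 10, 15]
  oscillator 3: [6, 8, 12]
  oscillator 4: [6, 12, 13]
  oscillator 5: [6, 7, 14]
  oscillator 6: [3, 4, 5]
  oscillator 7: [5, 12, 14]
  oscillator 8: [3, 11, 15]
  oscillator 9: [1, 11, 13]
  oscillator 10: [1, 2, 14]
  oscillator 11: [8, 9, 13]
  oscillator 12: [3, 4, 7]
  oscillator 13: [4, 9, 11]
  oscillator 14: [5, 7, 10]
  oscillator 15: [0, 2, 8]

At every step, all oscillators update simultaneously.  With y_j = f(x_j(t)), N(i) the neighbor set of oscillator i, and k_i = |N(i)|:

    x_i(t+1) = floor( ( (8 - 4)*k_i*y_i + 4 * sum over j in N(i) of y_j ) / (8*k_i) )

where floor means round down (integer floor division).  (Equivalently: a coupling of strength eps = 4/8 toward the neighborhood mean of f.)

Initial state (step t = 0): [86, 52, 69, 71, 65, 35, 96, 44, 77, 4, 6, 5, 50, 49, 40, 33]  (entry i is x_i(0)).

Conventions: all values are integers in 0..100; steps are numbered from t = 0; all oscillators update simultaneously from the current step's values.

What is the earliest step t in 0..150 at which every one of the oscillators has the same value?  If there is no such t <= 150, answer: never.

Answer: 3
Key observation: Synchronization is absorbing here: once all oscillators are equal they stay equal, and step 3 is the first all-equal step.

Derivation:
t=0: [86, 52, 69, 71, 65, 35, 96, 44, 77, 4, 6, 5, 50, 49, 40, 33]  (not all equal)
t=1: [34, 26, 36, 23, 22, 53, 34, 25, 36, 29, 26, 29, 21, 25, 25, 56]  (not all equal)
t=2: [78, 79, 79, 77, 72, 51, 72, 64, 77, 79, 79, 83, 68, 75, 65, 58]  (not all equal)
t=3: [23, 23, 23, 23, 23, 23, 23, 23, 23, 23, 23, 23, 23, 23, 23, 23]  (all equal)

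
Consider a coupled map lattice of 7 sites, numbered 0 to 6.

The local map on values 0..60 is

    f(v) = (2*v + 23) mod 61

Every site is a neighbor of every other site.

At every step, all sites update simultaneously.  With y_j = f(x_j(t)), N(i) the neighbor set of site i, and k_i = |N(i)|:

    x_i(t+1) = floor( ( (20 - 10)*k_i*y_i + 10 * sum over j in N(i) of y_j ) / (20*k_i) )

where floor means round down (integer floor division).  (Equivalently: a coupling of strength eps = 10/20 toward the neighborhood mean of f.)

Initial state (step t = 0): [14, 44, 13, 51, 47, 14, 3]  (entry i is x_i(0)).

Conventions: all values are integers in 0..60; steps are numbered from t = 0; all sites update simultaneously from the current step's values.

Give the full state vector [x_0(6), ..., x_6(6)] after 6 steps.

Simulating step by step:
t=0: [14, 44, 13, 51, 47, 14, 3]
t=1: [45, 44, 44, 25, 47, 45, 36]
t=2: [47, 46, 46, 30, 48, 47, 39]
t=3: [51, 50, 50, 37, 52, 51, 45]
t=4: [9, 8, 8, 23, 10, 9, 30]
t=5: [36, 35, 35, 22, 37, 36, 28]
t=6: [30, 29, 29, 18, 31, 30, 23]

Answer: [30, 29, 29, 18, 31, 30, 23]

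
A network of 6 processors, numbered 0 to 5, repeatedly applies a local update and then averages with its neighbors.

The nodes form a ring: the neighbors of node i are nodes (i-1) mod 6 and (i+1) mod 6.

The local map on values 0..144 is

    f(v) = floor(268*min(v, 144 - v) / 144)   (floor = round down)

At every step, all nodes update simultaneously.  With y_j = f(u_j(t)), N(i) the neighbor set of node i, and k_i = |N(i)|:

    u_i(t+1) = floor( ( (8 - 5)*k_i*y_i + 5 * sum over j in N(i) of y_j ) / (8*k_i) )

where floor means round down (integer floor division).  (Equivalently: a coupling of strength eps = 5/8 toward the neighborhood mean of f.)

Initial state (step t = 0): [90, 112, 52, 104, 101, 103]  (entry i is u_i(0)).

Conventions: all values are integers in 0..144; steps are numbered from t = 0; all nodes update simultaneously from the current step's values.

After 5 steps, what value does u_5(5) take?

Answer: u_5(5) = 100

Derivation:
t=0: [90, 112, 52, 104, 101, 103]
t=1: [79, 83, 77, 82, 76, 84]
t=2: [115, 118, 117, 121, 117, 118]
t=3: [49, 50, 46, 47, 46, 50]
t=4: [92, 89, 88, 85, 88, 89]
t=5: [99, 100, 104, 105, 104, 100]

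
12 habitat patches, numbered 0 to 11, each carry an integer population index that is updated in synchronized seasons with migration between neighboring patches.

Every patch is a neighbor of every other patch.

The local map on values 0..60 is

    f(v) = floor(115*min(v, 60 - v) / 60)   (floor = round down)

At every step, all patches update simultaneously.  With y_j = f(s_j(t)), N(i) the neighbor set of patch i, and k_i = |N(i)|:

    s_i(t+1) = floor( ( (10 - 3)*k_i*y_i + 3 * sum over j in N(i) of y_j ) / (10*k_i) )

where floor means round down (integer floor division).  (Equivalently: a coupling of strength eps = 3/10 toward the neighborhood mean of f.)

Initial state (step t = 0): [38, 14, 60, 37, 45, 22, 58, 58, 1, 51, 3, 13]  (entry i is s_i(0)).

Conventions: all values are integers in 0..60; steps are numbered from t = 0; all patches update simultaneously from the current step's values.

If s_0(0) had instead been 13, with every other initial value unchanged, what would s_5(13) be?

Simulating step by step:
t=0: [13, 14, 60, 37, 45, 22, 58, 58, 1, 51, 3, 13]
t=1: [22, 23, 5, 35, 24, 34, 7, 7, 6, 17, 9, 22]
t=2: [38, 39, 16, 41, 40, 42, 18, 18, 17, 31, 21, 38]
t=3: [40, 39, 32, 36, 38, 35, 35, 35, 33, 49, 39, 40]
t=4: [39, 40, 49, 44, 42, 45, 45, 45, 48, 28, 40, 39]
t=5: [37, 36, 25, 31, 33, 29, 29, 29, 26, 46, 36, 37]
t=6: [45, 46, 47, 52, 49, 52, 52, 52, 48, 33, 46, 45]
t=7: [26, 25, 23, 17, 21, 17, 17, 17, 23, 42, 25, 26]
t=8: [46, 44, 42, 34, 40, 34, 34, 34, 42, 36, 44, 46]
t=9: [30, 32, 35, 45, 38, 45, 45, 45, 35, 43, 32, 30]
t=10: [51, 49, 45, 32, 41, 32, 32, 32, 45, 35, 49, 51]
t=11: [23, 25, 30, 47, 35, 47, 47, 47, 30, 43, 25, 23]
t=12: [42, 44, 51, 28, 44, 28, 28, 28, 51, 34, 44, 42]
t=13: [35, 32, 23, 48, 32, 48, 48, 48, 23, 45, 32, 35]

Answer: s_5(13) = 48
Key observation: This trace re-runs the system from the modified initial state.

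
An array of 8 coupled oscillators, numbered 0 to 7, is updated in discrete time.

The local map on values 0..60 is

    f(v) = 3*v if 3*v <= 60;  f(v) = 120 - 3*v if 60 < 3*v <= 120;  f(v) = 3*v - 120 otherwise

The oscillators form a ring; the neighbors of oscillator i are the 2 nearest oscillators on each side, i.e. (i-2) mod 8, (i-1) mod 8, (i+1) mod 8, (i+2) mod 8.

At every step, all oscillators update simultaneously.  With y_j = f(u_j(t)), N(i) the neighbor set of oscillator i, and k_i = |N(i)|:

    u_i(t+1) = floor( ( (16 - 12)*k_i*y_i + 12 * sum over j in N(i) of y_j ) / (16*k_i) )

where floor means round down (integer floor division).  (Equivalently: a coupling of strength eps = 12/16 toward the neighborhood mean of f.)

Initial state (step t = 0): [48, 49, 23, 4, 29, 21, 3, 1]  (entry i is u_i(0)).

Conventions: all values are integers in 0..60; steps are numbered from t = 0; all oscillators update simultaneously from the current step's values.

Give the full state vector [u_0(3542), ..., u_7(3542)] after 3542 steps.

Simulating step by step:
t=0: [48, 49, 23, 4, 29, 21, 3, 1]
t=1: [22, 23, 30, 34, 32, 24, 24, 22]
t=2: [47, 42, 35, 33, 33, 39, 45, 51]
t=3: [18, 18, 16, 13, 15, 17, 18, 16]
t=4: [51, 48, 48, 46, 47, 47, 50, 51]
t=5: [29, 26, 24, 21, 22, 24, 27, 28]
t=6: [39, 43, 46, 50, 49, 46, 41, 39]
t=7: [6, 12, 17, 21, 19, 16, 10, 6]
t=8: [29, 36, 44, 50, 49, 42, 33, 29]
t=9: [22, 23, 22, 18, 19, 22, 23, 21]
t=10: [53, 53, 54, 54, 54, 54, 54, 53]
t=11: [40, 40, 40, 41, 42, 41, 40, 40]
t=12: [0, 0, 1, 2, 2, 2, 1, 0]
t=13: [1, 1, 3, 4, 4, 4, 3, 1]
t=14: [5, 5, 7, 9, 10, 9, 7, 5]
t=15: [17, 18, 21, 24, 25, 24, 21, 18]
t=16: [54, 52, 51, 50, 50, 50, 51, 52]
t=17: [36, 35, 34, 31, 31, 31, 34, 35]
t=18: [15, 17, 19, 23, 23, 23, 19, 17]
t=19: [51, 51, 51, 52, 53, 52, 51, 51]
t=20: [33, 33, 34, 35, 35, 35, 34, 33]
t=21: [19, 19, 18, 16, 16, 16, 18, 19]
t=22: [55, 54, 52, 50, 50, 50, 52, 54]
t=23: [40, 39, 36, 33, 32, 33, 36, 39]
t=24: [5, 7, 12, 16, 18, 16, 12, 7]
t=25: [25, 27, 34, 41, 45, 41, 34, 27]
t=26: [32, 29, 23, 14, 11, 14, 23, 29]
t=27: [37, 36, 37, 40, 43, 40, 37, 36]
t=28: [10, 8, 7, 5, 5, 5, 7, 8]
t=29: [24, 22, 21, 17, 17, 17, 21, 22]
t=30: [53, 52, 52, 52, 53, 52, 52, 52]
t=31: [36, 36, 37, 36, 36, 36, 37, 36]
t=32: [10, 11, 11, 11, 10, 11, 11, 11]
t=33: [32, 32, 31, 32, 32, 32, 31, 32]
t=34: [25, 24, 24, 24, 25, 24, 24, 24]
t=35: [47, 47, 46, 47, 47, 47, 46, 47]
t=36: [19, 20, 20, 20, 19, 20, 20, 20]
t=37: [59, 59, 58, 59, 59, 59, 58, 59]
t=38: [55, 56, 56, 56, 55, 56, 56, 56]
t=39: [47, 47, 46, 47, 47, 47, 46, 47]

Answer: [55, 56, 56, 56, 55, 56, 56, 56]
Key observation: The state at step 35, [47, 47, 46, 47, 47, 47, 46, 47], reappears at step 39: the system is in a cycle of period 4 from step 35 on.  Therefore the state at step 3542 equals the state at step 35 + ((3542 - 35) mod 4) = 38, which is [55, 56, 56, 56, 55, 56, 56, 56].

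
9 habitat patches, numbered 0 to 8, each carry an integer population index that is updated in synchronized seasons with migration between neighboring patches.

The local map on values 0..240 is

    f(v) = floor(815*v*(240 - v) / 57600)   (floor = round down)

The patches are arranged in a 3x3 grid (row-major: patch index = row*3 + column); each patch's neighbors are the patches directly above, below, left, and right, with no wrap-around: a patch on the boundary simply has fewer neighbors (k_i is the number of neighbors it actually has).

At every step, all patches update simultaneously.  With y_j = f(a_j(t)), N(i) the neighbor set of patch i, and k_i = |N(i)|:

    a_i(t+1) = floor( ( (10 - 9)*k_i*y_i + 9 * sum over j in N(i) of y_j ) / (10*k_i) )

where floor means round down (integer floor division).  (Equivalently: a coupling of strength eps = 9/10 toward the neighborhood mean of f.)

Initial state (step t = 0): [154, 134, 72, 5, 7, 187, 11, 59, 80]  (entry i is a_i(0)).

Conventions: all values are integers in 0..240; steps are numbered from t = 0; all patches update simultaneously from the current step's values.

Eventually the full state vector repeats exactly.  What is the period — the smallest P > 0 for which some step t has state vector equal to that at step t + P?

Answer: 4
Key observation: The state at step 6, [202, 202, 202, 202, 202, 202, 202, 202, 202], reappears at step 10 — and no state repeats earlier — so the cycle the system enters has period 4.

Derivation:
t=0: [154, 134, 72, 5, 7, 187, 11, 59, 80]
t=1: [115, 134, 170, 75, 116, 126, 78, 86, 149]
t=2: [189, 192, 198, 192, 192, 188, 180, 190, 194]
t=3: [130, 127, 132, 138, 132, 125, 134, 135, 135]
t=4: [201, 201, 202, 200, 201, 200, 199, 200, 201]
t=5: [111, 109, 111, 111, 112, 109, 113, 111, 112]
t=6: [202, 202, 202, 202, 202, 202, 202, 202, 202]
t=7: [108, 108, 108, 108, 108, 108, 108, 108, 108]
t=8: [201, 201, 201, 201, 201, 201, 201, 201, 201]
t=9: [110, 110, 110, 110, 110, 110, 110, 110, 110]
t=10: [202, 202, 202, 202, 202, 202, 202, 202, 202]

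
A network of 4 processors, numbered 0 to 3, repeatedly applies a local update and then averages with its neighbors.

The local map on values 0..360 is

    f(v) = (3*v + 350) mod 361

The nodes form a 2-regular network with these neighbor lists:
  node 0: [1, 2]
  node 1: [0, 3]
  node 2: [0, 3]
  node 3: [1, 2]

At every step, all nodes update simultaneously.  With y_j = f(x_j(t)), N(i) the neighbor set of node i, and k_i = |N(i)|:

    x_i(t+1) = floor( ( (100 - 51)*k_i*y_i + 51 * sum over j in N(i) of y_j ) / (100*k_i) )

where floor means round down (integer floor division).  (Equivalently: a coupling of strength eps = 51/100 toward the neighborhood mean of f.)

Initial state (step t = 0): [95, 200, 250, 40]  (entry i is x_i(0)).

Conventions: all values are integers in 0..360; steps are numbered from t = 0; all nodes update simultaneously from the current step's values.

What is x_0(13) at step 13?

Simulating step by step:
t=0: [95, 200, 250, 40]
t=1: [196, 209, 105, 115]
t=2: [248, 265, 289, 306]
t=3: [55, 80, 115, 140]
t=4: [219, 163, 215, 167]
t=5: [239, 162, 239, 162]
t=6: [286, 172, 286, 172]
t=7: [129, 139, 129, 139]
t=8: [22, 37, 22, 37]
t=9: [66, 88, 66, 88]
t=10: [203, 236, 203, 236]
t=11: [262, 310, 262, 310]
t=12: [89, 160, 89, 160]
t=13: [218, 145, 218, 145]

Answer: x_0(13) = 218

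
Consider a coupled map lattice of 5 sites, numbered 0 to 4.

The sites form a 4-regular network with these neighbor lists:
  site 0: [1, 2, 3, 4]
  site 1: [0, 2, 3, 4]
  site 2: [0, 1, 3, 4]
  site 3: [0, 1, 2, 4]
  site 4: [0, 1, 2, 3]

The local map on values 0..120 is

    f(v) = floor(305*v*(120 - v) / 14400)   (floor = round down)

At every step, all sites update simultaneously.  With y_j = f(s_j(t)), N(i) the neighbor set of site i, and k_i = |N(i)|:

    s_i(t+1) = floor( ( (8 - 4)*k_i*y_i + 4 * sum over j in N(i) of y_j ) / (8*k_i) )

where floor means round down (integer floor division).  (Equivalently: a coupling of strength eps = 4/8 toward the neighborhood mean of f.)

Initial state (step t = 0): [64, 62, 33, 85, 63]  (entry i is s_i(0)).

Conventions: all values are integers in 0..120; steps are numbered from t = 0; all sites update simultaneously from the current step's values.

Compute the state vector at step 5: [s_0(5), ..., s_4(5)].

Simulating step by step:
t=0: [64, 62, 33, 85, 63]
t=1: [71, 72, 66, 67, 72]
t=2: [73, 73, 74, 74, 73]
t=3: [72, 72, 72, 72, 72]
t=4: [73, 73, 73, 73, 73]
t=5: [72, 72, 72, 72, 72]

Answer: [72, 72, 72, 72, 72]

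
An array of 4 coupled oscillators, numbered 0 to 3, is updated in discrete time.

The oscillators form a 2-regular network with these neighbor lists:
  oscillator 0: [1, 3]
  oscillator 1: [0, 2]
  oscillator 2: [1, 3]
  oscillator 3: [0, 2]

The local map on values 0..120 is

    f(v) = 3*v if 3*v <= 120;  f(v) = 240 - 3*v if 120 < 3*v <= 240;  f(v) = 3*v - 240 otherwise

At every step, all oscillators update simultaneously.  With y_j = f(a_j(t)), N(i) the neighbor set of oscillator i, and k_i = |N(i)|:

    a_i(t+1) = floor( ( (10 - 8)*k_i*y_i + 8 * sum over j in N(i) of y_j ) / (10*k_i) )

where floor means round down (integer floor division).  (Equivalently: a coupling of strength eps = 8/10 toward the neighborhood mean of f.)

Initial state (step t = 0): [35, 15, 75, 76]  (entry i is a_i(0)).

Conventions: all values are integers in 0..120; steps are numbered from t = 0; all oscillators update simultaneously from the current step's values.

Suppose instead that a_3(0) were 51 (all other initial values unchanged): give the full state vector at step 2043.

Simulating step by step:
t=0: [35, 15, 75, 51]
t=1: [73, 57, 55, 65]
t=2: [49, 52, 60, 47]
t=3: [91, 78, 85, 81]
t=4: [10, 20, 6, 19]
t=5: [52, 31, 50, 30]
t=6: [90, 88, 91, 87]
t=7: [24, 30, 24, 29]
t=8: [85, 75, 85, 75]
t=9: [15, 15, 15, 15]
t=10: [45, 45, 45, 45]
t=11: [105, 105, 105, 105]
t=12: [75, 75, 75, 75]
t=13: [15, 15, 15, 15]

Answer: [105, 105, 105, 105]
Key observation: The state at step 9, [15, 15, 15, 15], reappears at step 13: the system is in a cycle of period 4 from step 9 on.  Therefore the state at step 2043 equals the state at step 9 + ((2043 - 9) mod 4) = 11, which is [105, 105, 105, 105].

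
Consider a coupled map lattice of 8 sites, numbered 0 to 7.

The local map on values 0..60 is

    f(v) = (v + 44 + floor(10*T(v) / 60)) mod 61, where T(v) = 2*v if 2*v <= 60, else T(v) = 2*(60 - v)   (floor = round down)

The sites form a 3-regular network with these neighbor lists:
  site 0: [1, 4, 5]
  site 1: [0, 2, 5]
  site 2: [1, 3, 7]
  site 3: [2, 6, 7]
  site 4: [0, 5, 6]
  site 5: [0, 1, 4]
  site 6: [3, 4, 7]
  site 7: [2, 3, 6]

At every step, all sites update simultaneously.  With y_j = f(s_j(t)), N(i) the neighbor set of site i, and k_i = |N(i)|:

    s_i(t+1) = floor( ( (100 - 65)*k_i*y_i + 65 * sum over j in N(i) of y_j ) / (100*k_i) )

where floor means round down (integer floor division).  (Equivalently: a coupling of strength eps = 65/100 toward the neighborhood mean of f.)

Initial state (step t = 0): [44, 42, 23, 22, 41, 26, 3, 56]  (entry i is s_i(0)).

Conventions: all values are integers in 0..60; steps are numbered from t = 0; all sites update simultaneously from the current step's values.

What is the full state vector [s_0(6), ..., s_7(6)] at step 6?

Answer: [27, 27, 27, 27, 27, 27, 27, 27]

Derivation:
t=0: [44, 42, 23, 22, 41, 26, 3, 56]
t=1: [28, 24, 22, 26, 31, 26, 34, 29]
t=2: [18, 15, 15, 18, 21, 18, 21, 19]
t=3: [7, 4, 4, 7, 9, 7, 9, 7]
t=4: [52, 50, 50, 52, 54, 52, 54, 52]
t=5: [37, 36, 36, 37, 38, 37, 38, 37]
t=6: [27, 27, 27, 27, 27, 27, 27, 27]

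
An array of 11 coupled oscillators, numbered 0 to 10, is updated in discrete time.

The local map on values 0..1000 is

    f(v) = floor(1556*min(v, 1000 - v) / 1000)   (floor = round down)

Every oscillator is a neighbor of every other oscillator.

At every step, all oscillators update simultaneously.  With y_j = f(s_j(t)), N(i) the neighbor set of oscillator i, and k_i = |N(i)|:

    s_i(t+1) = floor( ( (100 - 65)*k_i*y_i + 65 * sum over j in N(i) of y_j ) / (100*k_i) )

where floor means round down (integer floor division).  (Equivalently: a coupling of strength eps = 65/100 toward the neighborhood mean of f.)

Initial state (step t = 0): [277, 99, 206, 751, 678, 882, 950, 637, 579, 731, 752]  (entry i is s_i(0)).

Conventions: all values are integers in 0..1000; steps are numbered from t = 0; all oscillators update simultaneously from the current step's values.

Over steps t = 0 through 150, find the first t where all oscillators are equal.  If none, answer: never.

Answer: 8
Key observation: Synchronization is absorbing here: once all oscillators are equal they stay equal, and step 8 is the first all-equal step.

Derivation:
t=0: [277, 99, 206, 751, 678, 882, 950, 637, 579, 731, 752]  (not all equal)
t=1: [387, 308, 356, 375, 407, 317, 286, 425, 451, 384, 374]  (not all equal)
t=2: [582, 547, 568, 577, 591, 551, 538, 599, 611, 581, 576]  (not all equal)
t=3: [658, 673, 664, 660, 654, 671, 677, 650, 645, 658, 660]  (not all equal)
t=4: [528, 521, 525, 527, 530, 522, 520, 531, 534, 528, 527]  (not all equal)
t=5: [735, 738, 736, 735, 734, 737, 738, 734, 732, 735, 735]  (not all equal)
t=6: [411, 410, 410, 411, 411, 410, 410, 411, 412, 411, 411]  (not all equal)
t=7: [638, 638, 638, 638, 638, 638, 638, 638, 639, 638, 638]  (not all equal)
t=8: [562, 562, 562, 562, 562, 562, 562, 562, 562, 562, 562]  (all equal)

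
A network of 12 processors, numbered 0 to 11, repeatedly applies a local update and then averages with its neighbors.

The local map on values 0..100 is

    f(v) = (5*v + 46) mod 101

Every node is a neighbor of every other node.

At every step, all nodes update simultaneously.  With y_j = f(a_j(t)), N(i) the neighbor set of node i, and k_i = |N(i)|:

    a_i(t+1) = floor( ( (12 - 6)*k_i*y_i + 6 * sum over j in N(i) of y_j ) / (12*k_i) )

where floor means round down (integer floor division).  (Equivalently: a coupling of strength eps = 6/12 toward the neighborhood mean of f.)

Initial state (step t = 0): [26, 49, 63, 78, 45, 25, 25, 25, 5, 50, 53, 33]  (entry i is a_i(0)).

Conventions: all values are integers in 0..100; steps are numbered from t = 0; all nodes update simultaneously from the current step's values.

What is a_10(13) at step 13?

Simulating step by step:
t=0: [26, 49, 63, 78, 45, 25, 25, 25, 5, 50, 53, 33]
t=1: [66, 72, 58, 47, 63, 64, 64, 64, 64, 75, 36, 36]
t=2: [58, 26, 40, 61, 51, 54, 54, 54, 54, 33, 36, 36]
t=3: [33, 52, 38, 40, 63, 24, 24, 24, 24, 22, 29, 29]
t=4: [33, 30, 44, 49, 55, 58, 58, 58, 58, 54, 70, 70]
t=5: [31, 70, 56, 68, 35, 42, 42, 42, 42, 33, 69, 69]
t=6: [78, 74, 43, 70, 41, 57, 57, 57, 57, 36, 72, 72]
t=7: [32, 22, 44, 59, 39, 30, 30, 30, 30, 28, 18, 18]
t=8: [35, 58, 62, 50, 51, 76, 76, 76, 76, 72, 49, 49]
t=9: [34, 40, 49, 68, 70, 35, 35, 35, 35, 26, 66, 66]
t=10: [34, 48, 68, 65, 70, 36, 36, 36, 36, 62, 61, 61]
t=11: [33, 64, 64, 57, 68, 37, 37, 37, 37, 50, 48, 48]
t=12: [32, 57, 57, 41, 66, 41, 41, 41, 41, 71, 66, 66]
t=13: [30, 41, 41, 50, 61, 50, 50, 50, 50, 72, 61, 61]

Answer: a_10(13) = 61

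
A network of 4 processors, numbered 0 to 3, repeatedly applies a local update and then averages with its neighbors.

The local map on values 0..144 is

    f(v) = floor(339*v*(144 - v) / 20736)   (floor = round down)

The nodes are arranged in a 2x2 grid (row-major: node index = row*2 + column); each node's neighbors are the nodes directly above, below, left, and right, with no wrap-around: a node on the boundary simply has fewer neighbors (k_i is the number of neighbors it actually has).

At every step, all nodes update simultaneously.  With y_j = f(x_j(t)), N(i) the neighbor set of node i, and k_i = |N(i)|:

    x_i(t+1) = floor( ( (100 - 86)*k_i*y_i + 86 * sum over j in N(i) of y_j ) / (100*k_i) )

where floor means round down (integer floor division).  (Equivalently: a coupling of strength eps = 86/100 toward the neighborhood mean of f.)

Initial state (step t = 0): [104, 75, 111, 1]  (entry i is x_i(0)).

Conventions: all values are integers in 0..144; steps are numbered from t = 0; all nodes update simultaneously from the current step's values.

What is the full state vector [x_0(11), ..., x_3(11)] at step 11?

Simulating step by step:
t=0: [104, 75, 111, 1]
t=1: [71, 41, 38, 61]
t=2: [69, 81, 80, 69]
t=3: [83, 83, 83, 83]
t=4: [82, 82, 82, 82]
t=5: [83, 83, 83, 83]
t=6: [82, 82, 82, 82]
t=7: [83, 83, 83, 83]
t=8: [82, 82, 82, 82]
t=9: [83, 83, 83, 83]
t=10: [82, 82, 82, 82]
t=11: [83, 83, 83, 83]

Answer: [83, 83, 83, 83]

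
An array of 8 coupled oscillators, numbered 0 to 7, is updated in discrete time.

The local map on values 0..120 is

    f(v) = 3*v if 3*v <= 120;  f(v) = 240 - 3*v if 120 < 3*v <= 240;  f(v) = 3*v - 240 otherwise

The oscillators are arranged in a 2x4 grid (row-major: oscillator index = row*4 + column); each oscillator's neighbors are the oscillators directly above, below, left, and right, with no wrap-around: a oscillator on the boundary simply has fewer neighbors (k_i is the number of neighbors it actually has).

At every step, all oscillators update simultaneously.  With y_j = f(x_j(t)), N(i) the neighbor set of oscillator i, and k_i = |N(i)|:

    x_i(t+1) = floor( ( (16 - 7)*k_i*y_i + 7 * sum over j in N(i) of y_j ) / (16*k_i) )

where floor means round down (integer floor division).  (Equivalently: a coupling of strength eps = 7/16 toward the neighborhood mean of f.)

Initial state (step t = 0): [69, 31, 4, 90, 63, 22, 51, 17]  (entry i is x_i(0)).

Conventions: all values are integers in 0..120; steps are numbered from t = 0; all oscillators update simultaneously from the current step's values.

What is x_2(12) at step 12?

Answer: x_2(12) = 87

Derivation:
t=0: [69, 31, 4, 90, 63, 22, 51, 17]
t=1: [50, 68, 37, 30, 50, 70, 67, 54]
t=2: [78, 53, 86, 91, 76, 40, 53, 72]
t=3: [23, 66, 38, 27, 34, 92, 69, 38]
t=4: [70, 55, 86, 95, 80, 46, 57, 89]
t=5: [33, 64, 37, 35, 28, 78, 60, 40]
t=6: [84, 58, 93, 109, 70, 31, 68, 103]
t=7: [27, 58, 49, 72, 39, 71, 49, 65]
t=8: [85, 66, 79, 43, 89, 55, 76, 50]
t=9: [23, 37, 25, 82, 34, 54, 31, 77]
t=10: [85, 94, 72, 21, 89, 88, 75, 26]
t=11: [23, 32, 31, 57, 23, 25, 26, 60]
t=12: [74, 88, 87, 72, 70, 77, 77, 65]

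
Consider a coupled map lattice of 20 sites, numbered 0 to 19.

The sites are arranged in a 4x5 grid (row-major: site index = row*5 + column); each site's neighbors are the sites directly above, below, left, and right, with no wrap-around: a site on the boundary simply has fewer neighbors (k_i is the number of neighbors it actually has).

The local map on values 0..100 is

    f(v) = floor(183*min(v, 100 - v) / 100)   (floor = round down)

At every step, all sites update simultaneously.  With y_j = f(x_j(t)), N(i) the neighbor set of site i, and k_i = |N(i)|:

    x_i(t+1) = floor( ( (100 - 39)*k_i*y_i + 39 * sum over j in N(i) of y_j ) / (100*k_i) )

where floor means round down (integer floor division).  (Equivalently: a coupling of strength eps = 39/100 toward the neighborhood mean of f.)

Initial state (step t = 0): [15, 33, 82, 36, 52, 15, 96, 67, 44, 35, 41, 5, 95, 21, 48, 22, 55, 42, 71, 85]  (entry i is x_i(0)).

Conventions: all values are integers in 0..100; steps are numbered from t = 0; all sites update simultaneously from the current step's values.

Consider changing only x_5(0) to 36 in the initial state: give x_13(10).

Answer: x_13(10) = 73
Key observation: This trace re-runs the system from the modified initial state.

Derivation:
t=0: [15, 33, 82, 36, 52, 36, 96, 67, 44, 35, 41, 5, 95, 21, 48, 22, 55, 42, 71, 85]
t=1: [40, 45, 43, 65, 78, 53, 23, 49, 70, 72, 60, 22, 23, 45, 69, 55, 66, 65, 50, 43]
t=2: [77, 75, 78, 61, 46, 76, 54, 75, 60, 50, 71, 45, 52, 73, 61, 76, 62, 64, 84, 76]
t=3: [42, 49, 45, 68, 82, 49, 72, 55, 69, 85, 54, 78, 76, 55, 67, 50, 66, 63, 38, 45]
t=4: [81, 81, 79, 57, 36, 81, 60, 72, 58, 35, 79, 47, 52, 72, 61, 83, 63, 63, 72, 75]
t=5: [34, 39, 44, 70, 67, 39, 64, 57, 70, 66, 42, 78, 77, 58, 64, 39, 64, 67, 52, 51]
t=6: [65, 70, 75, 58, 59, 69, 65, 71, 59, 61, 70, 48, 50, 70, 69, 70, 61, 61, 82, 83]
t=7: [60, 55, 51, 71, 74, 57, 63, 59, 70, 70, 58, 80, 81, 57, 54, 57, 70, 68, 39, 36]
t=8: [75, 79, 81, 57, 49, 75, 67, 69, 58, 56, 71, 44, 44, 71, 76, 72, 55, 56, 69, 69]
t=9: [43, 41, 43, 73, 85, 47, 57, 58, 72, 75, 55, 75, 75, 57, 50, 57, 77, 77, 58, 53]
t=10: [78, 76, 73, 50, 34, 83, 75, 70, 55, 49, 77, 51, 50, 73, 82, 71, 47, 46, 73, 85]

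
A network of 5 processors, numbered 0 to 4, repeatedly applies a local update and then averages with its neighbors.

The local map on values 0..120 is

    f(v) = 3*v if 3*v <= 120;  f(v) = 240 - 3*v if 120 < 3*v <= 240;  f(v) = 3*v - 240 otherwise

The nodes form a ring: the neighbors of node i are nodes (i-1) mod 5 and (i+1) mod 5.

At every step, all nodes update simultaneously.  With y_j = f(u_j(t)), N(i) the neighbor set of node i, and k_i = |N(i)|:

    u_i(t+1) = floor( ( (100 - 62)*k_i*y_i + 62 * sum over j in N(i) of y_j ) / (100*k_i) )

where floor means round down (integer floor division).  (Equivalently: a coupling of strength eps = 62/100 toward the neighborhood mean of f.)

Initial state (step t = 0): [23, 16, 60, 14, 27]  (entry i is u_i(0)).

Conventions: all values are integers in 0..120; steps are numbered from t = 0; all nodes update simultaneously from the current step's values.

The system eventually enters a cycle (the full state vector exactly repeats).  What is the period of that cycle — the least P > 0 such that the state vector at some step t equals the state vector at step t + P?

Answer: 4
Key observation: The state at step 73, [12, 12, 12, 12, 12], reappears at step 77 — and no state repeats earlier — so the cycle the system enters has period 4.

Derivation:
t=0: [23, 16, 60, 14, 27]
t=1: [66, 58, 50, 59, 65]
t=2: [50, 66, 74, 65, 49]
t=3: [76, 49, 33, 51, 77]
t=4: [36, 69, 93, 66, 34]
t=5: [82, 58, 38, 59, 85]
t=6: [27, 62, 83, 63, 27]
t=7: [72, 48, 35, 47, 71]
t=8: [47, 76, 100, 78, 48]
t=9: [71, 53, 28, 50, 69]
t=10: [45, 65, 84, 70, 48]
t=11: [83, 53, 27, 44, 78]
t=12: [30, 58, 89, 68, 38]
t=13: [90, 61, 41, 57, 82]
t=14: [30, 67, 83, 64, 32]
t=15: [76, 45, 30, 50, 79]
t=16: [38, 71, 94, 63, 32]
t=17: [81, 58, 40, 62, 87]
t=18: [28, 63, 82, 64, 25]
t=19: [70, 47, 32, 43, 69]
t=20: [52, 76, 101, 82, 56]
t=21: [57, 50, 29, 44, 55]
t=22: [77, 82, 94, 91, 83]
t=23: [8, 18, 28, 28, 16]
t=24: [40, 54, 74, 72, 51]
t=25: [96, 72, 38, 41, 77]
t=26: [28, 59, 87, 82, 54]
t=27: [75, 56, 29, 32, 57]
t=28: [49, 58, 85, 84, 60]
t=29: [74, 58, 29, 27, 55]
t=30: [50, 57, 78, 81, 59]
t=31: [75, 55, 24, 22, 52]
t=32: [54, 55, 71, 73, 57]
t=33: [74, 61, 40, 37, 56]
t=34: [46, 64, 97, 101, 67]
t=35: [65, 65, 53, 51, 65]
t=36: [45, 56, 71, 72, 58]
t=37: [82, 68, 40, 37, 65]
t=38: [27, 52, 91, 93, 53]
t=39: [81, 67, 50, 50, 67]
t=40: [25, 43, 74, 74, 43]
t=41: [97, 71, 46, 46, 71]
t=42: [36, 57, 78, 78, 57]
t=43: [83, 61, 25, 25, 61]
t=44: [38, 47, 69, 69, 47]
t=45: [104, 83, 53, 53, 83]
t=46: [32, 50, 58, 58, 50]
t=47: [92, 84, 73, 73, 84]
t=48: [21, 22, 18, 18, 22]
t=49: [64, 61, 57, 57, 61]
t=50: [53, 57, 65, 65, 57]
t=51: [73, 65, 52, 52, 65]
t=52: [35, 49, 71, 71, 49]
t=53: [97, 76, 47, 47, 76]
t=54: [26, 51, 72, 72, 51]
t=55: [83, 64, 43, 43, 64]
t=56: [33, 55, 91, 91, 55]
t=57: [84, 69, 46, 46, 69]
t=58: [25, 47, 80, 80, 47]
t=59: [89, 60, 30, 30, 60]
t=60: [47, 59, 80, 80, 59]
t=61: [76, 54, 19, 19, 54]
t=62: [52, 51, 63, 63, 51]
t=63: [85, 74, 62, 62, 74]
t=64: [16, 28, 42, 42, 28]
t=65: [70, 82, 104, 104, 82]
t=66: [15, 33, 51, 51, 33]
t=67: [78, 78, 90, 90, 78]
t=68: [6, 13, 22, 22, 13]
t=69: [31, 40, 57, 57, 40]
t=70: [109, 95, 84, 84, 95]
t=71: [60, 47, 22, 22, 47]
t=72: [84, 76, 76, 76, 76]
t=73: [12, 12, 12, 12, 12]
t=74: [36, 36, 36, 36, 36]
t=75: [108, 108, 108, 108, 108]
t=76: [84, 84, 84, 84, 84]
t=77: [12, 12, 12, 12, 12]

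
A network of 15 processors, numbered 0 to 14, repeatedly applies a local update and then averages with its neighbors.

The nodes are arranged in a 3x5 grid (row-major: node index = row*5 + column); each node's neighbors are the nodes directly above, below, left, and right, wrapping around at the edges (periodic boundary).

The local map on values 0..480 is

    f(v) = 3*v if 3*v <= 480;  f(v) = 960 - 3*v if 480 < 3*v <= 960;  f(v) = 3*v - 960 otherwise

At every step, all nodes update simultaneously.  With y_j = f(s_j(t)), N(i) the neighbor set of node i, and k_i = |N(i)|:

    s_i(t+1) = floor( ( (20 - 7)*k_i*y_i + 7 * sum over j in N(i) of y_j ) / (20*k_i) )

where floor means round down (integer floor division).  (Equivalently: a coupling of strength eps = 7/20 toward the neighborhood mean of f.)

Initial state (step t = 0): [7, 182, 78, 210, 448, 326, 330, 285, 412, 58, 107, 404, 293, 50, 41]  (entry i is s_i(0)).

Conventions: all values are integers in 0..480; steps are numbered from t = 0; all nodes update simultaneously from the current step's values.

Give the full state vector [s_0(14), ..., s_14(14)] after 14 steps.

Simulating step by step:
t=0: [7, 182, 78, 210, 448, 326, 330, 285, 412, 58, 107, 404, 293, 50, 41]
t=1: [113, 316, 233, 305, 306, 59, 88, 122, 245, 183, 244, 237, 117, 168, 169]
t=2: [260, 105, 237, 115, 136, 223, 241, 334, 258, 345, 254, 236, 344, 390, 393]
t=3: [223, 285, 229, 316, 336, 249, 232, 92, 179, 145, 211, 235, 112, 208, 220]
t=4: [249, 163, 241, 102, 122, 253, 245, 292, 367, 368, 305, 256, 318, 312, 295]
t=5: [233, 382, 229, 266, 302, 185, 229, 107, 140, 162, 88, 190, 50, 61, 99]
t=6: [249, 225, 249, 186, 139, 374, 291, 306, 372, 411, 289, 329, 199, 208, 278]
t=7: [222, 232, 234, 359, 359, 163, 101, 98, 193, 252, 106, 90, 290, 310, 179]
t=8: [293, 270, 234, 144, 166, 404, 310, 281, 304, 254, 334, 260, 133, 107, 333]
t=9: [131, 145, 263, 376, 365, 194, 80, 140, 124, 198, 75, 171, 336, 288, 114]
t=10: [358, 392, 204, 176, 198, 352, 303, 345, 333, 345, 282, 373, 130, 143, 294]
t=11: [143, 199, 323, 384, 299, 93, 80, 121, 113, 99, 113, 170, 341, 361, 136]
t=12: [370, 334, 91, 171, 156, 295, 283, 292, 305, 288, 357, 380, 123, 167, 337]
t=13: [158, 89, 259, 399, 369, 89, 105, 124, 124, 118, 112, 172, 327, 378, 132]
t=14: [397, 297, 197, 230, 223, 302, 322, 319, 341, 333, 356, 370, 116, 202, 345]

Answer: [397, 297, 197, 230, 223, 302, 322, 319, 341, 333, 356, 370, 116, 202, 345]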